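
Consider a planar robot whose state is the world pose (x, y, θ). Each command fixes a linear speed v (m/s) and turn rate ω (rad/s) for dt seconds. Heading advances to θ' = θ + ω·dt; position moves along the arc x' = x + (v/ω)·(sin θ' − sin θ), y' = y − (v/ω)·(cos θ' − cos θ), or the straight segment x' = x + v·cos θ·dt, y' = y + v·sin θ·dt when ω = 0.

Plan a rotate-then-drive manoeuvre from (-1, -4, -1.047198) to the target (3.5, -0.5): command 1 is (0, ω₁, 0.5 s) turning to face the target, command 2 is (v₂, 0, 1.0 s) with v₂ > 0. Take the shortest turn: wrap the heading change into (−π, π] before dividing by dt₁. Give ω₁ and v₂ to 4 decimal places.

heading to target = atan2(-0.5−-4, 3.5−-1) = 0.6610
Δθ = wrap(0.6610 − -1.0472) = 1.7082; ω₁ = Δθ/dt₁ = 3.4165
distance = √((3.5−-1)² + (-0.5−-4)²) = 5.7009; v₂ = distance/dt₂ = 5.7009

ω₁ = 3.4165, v₂ = 5.7009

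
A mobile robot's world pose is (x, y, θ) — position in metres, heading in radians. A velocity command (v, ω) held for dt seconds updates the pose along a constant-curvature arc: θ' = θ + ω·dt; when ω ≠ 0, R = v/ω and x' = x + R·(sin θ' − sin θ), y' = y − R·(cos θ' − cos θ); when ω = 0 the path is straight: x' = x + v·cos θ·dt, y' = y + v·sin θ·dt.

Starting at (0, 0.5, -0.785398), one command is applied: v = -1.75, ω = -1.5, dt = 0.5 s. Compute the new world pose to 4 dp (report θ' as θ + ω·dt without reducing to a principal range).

(-0.3410, 1.2837, -1.5354)

θ' = -0.7854 + -1.5·0.5 = -1.5354
R = v/ω = -1.75/-1.5 = 1.1667
x' = 0 + 1.1667·(sin -1.5354 − sin -0.7854) = -0.3410
y' = 0.5 − 1.1667·(cos -1.5354 − cos -0.7854) = 1.2837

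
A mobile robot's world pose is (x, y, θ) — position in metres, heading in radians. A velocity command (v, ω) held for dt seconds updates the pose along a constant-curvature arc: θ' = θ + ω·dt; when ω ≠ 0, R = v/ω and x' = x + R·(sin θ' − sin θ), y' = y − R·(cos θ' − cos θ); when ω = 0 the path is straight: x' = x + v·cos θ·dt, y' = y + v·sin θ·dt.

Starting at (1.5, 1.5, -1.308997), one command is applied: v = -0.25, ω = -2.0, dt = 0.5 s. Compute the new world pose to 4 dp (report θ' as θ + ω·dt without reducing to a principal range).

θ' = -1.3090 + -2.0·0.5 = -2.3090
R = v/ω = -0.25/-2.0 = 0.1250
x' = 1.5 + 0.1250·(sin -2.3090 − sin -1.3090) = 1.5283
y' = 1.5 − 0.1250·(cos -2.3090 − cos -1.3090) = 1.6165

(1.5283, 1.6165, -2.3090)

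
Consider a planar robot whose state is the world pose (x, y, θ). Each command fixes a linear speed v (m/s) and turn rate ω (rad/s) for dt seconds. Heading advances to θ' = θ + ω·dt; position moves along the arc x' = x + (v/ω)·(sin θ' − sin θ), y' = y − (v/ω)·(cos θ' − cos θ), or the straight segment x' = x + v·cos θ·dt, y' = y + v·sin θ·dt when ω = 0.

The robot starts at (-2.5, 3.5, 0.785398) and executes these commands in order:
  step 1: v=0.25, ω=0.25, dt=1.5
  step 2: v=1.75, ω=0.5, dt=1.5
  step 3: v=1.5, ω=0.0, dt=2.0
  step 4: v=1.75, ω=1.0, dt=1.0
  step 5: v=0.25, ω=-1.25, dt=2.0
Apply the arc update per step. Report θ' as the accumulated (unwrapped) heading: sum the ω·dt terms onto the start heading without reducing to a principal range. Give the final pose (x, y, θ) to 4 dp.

(-4.4818, 10.6977, 0.4104)

step 1: θ'=1.1604 (R=1.0000) → pose (-2.2901, 3.8081, 1.1604)
step 2: θ'=1.9104 (R=3.5000) → pose (-2.1994, 6.3704, 1.9104)
step 3: θ'=1.9104 (straight) → pose (-3.1987, 9.1991, 1.9104)
step 4: θ'=2.9104 (R=1.7500) → pose (-4.4478, 10.3196, 2.9104)
step 5: θ'=0.4104 (R=-0.2000) → pose (-4.4818, 10.6977, 0.4104)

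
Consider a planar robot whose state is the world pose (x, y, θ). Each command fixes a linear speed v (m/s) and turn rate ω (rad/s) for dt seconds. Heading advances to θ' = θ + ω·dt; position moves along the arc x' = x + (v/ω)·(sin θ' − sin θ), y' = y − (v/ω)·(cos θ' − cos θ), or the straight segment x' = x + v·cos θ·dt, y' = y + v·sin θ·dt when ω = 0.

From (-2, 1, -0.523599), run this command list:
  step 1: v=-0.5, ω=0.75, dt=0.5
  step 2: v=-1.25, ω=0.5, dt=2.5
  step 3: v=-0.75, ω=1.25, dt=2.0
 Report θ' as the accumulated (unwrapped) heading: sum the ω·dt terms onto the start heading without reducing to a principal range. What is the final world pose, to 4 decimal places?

(-4.0330, -1.0687, 3.6014)

step 1: θ'=-0.1486 (R=-0.6667) → pose (-2.2346, 1.0820, -0.1486)
step 2: θ'=1.1014 (R=-2.5000) → pose (-4.8344, -0.2596, 1.1014)
step 3: θ'=3.6014 (R=-0.6000) → pose (-4.0330, -1.0687, 3.6014)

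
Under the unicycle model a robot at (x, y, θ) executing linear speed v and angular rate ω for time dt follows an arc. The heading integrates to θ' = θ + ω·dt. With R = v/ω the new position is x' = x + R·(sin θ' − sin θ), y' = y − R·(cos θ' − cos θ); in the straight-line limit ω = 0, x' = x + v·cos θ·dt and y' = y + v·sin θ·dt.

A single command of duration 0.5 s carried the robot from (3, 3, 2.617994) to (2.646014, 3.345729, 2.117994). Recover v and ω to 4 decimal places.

Δθ = 2.117994 − 2.617994 = -0.500000
ω = Δθ/dt = -0.500000/0.5 = -1.0000
R = Δx/(sin θ' − sin θ) = -1.0000
v = R·ω = -1.0000·-1.0000 = 1.0000

v = 1.0000, ω = -1.0000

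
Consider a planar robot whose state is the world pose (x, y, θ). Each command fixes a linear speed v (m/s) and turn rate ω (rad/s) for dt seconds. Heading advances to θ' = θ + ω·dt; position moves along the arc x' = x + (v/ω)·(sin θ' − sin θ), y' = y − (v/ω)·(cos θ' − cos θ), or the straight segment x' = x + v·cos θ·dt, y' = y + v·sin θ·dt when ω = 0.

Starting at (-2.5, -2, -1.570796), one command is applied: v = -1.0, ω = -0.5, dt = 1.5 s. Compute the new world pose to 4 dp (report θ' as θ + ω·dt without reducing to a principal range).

θ' = -1.5708 + -0.5·1.5 = -2.3208
R = v/ω = -1.0/-0.5 = 2.0000
x' = -2.5 + 2.0000·(sin -2.3208 − sin -1.5708) = -1.9634
y' = -2 − 2.0000·(cos -2.3208 − cos -1.5708) = -0.6367

(-1.9634, -0.6367, -2.3208)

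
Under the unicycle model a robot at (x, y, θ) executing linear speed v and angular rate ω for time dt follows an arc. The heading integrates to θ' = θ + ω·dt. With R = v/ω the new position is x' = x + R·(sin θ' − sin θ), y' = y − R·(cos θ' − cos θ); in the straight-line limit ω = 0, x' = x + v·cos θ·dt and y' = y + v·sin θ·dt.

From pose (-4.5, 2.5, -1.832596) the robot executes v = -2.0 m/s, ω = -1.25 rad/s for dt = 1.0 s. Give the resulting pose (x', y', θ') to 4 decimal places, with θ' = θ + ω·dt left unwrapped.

(-3.0489, 3.6831, -3.0826)

θ' = -1.8326 + -1.25·1.0 = -3.0826
R = v/ω = -2.0/-1.25 = 1.6000
x' = -4.5 + 1.6000·(sin -3.0826 − sin -1.8326) = -3.0489
y' = 2.5 − 1.6000·(cos -3.0826 − cos -1.8326) = 3.6831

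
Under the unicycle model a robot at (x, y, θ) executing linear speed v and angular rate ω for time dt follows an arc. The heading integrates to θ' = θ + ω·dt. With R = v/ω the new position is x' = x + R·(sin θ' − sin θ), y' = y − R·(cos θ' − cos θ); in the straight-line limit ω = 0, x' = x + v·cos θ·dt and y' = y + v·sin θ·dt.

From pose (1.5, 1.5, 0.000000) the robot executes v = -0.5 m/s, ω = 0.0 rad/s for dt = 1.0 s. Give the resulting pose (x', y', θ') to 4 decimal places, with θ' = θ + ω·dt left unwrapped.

θ' = 0.0000 + 0.0·1.0 = 0.0000
ω = 0 → straight: x' = 1.5 + -0.5·cos(0.0000)·1.0 = 1.0000
y' = 1.5 + -0.5·sin(0.0000)·1.0 = 1.5000

(1.0000, 1.5000, 0.0000)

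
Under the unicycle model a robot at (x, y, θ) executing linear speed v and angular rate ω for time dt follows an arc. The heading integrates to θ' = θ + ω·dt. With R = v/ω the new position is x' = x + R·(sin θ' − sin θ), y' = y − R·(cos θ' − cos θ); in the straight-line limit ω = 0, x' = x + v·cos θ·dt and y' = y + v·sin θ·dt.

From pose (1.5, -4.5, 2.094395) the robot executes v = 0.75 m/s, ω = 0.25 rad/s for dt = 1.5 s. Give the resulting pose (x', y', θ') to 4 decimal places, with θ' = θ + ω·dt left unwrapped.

(0.7700, -3.6526, 2.4694)

θ' = 2.0944 + 0.25·1.5 = 2.4694
R = v/ω = 0.75/0.25 = 3.0000
x' = 1.5 + 3.0000·(sin 2.4694 − sin 2.0944) = 0.7700
y' = -4.5 − 3.0000·(cos 2.4694 − cos 2.0944) = -3.6526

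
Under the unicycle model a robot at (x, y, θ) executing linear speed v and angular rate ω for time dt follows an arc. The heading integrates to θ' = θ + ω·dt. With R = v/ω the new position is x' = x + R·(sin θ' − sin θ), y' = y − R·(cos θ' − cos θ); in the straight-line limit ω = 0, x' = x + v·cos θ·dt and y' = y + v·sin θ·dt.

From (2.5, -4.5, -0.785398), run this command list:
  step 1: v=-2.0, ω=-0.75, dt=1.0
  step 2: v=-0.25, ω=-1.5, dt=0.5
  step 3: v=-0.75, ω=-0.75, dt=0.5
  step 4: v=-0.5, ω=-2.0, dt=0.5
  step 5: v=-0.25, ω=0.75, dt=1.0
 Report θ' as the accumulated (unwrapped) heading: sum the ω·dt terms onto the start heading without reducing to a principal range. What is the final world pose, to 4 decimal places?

(2.5351, -2.4020, -2.9104)

step 1: θ'=-1.5354 (R=2.6667) → pose (1.7206, -2.7088, -1.5354)
step 2: θ'=-2.2854 (R=0.1667) → pose (1.7613, -2.5936, -2.2854)
step 3: θ'=-2.6604 (R=1.0000) → pose (2.0538, -2.3625, -2.6604)
step 4: θ'=-3.6604 (R=0.2500) → pose (2.2935, -2.3670, -3.6604)
step 5: θ'=-2.9104 (R=-0.3333) → pose (2.5351, -2.4020, -2.9104)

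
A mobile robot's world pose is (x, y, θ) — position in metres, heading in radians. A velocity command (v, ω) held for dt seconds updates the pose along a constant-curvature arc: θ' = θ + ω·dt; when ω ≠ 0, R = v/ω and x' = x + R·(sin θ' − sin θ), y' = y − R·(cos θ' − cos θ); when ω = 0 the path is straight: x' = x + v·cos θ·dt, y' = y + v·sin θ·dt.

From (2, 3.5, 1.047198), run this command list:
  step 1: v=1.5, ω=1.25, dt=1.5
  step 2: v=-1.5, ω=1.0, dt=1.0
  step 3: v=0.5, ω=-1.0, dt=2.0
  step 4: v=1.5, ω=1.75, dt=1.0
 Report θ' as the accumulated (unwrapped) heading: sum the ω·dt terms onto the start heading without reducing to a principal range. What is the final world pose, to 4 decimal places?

step 1: θ'=2.9222 (R=1.2000) → pose (1.2219, 5.2712, 2.9222)
step 2: θ'=3.9222 (R=-1.5000) → pose (2.6040, 5.6695, 3.9222)
step 3: θ'=1.9222 (R=-0.5000) → pose (1.7827, 5.8527, 1.9222)
step 4: θ'=3.6722 (R=0.8571) → pose (0.5441, 6.2969, 3.6722)

(0.5441, 6.2969, 3.6722)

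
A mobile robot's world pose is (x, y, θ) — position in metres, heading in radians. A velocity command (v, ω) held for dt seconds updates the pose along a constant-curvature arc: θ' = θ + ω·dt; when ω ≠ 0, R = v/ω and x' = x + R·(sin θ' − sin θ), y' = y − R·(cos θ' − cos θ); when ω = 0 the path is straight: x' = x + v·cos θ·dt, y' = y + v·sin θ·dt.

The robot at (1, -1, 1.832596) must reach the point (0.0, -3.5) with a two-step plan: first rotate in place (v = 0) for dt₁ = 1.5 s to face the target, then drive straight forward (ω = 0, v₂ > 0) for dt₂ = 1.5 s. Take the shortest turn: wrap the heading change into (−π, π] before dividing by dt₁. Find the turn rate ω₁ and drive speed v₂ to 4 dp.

ω₁ = 1.6662, v₂ = 1.7951

heading to target = atan2(-3.5−-1, 0−1) = -1.9513
Δθ = wrap(-1.9513 − 1.8326) = 2.4993; ω₁ = Δθ/dt₁ = 1.6662
distance = √((0−1)² + (-3.5−-1)²) = 2.6926; v₂ = distance/dt₂ = 1.7951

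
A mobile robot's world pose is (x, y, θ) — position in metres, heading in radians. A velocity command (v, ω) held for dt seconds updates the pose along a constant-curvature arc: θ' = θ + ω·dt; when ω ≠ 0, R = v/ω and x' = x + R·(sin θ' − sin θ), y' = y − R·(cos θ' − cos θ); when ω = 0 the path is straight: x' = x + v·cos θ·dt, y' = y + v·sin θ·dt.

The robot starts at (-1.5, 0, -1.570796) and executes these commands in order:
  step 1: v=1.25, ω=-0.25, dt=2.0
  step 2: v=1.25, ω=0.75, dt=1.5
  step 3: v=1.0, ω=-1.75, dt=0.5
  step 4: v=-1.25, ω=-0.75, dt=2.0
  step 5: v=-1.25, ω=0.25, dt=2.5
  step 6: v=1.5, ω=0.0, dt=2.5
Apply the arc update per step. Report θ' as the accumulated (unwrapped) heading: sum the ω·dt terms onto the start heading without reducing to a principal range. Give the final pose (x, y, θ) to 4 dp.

(-0.3353, -4.6277, -2.6958)

step 1: θ'=-2.0708 (R=-5.0000) → pose (-2.1121, -2.3971, -2.0708)
step 2: θ'=-0.9458 (R=1.6667) → pose (-2.0011, -4.1713, -0.9458)
step 3: θ'=-1.8208 (R=-0.5714) → pose (-1.9108, -4.6470, -1.8208)
step 4: θ'=-3.3208 (R=1.6667) → pose (0.0011, -3.4194, -3.3208)
step 5: θ'=-2.6958 (R=-5.0000) → pose (3.0482, -3.0108, -2.6958)
step 6: θ'=-2.6958 (straight) → pose (-0.3353, -4.6277, -2.6958)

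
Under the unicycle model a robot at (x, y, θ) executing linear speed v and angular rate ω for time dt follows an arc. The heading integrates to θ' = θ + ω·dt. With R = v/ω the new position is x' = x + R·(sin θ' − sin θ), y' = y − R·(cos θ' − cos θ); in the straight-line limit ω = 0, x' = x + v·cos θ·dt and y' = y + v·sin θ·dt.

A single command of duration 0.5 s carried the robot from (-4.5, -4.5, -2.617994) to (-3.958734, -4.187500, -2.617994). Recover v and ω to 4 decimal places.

v = -1.2500, ω = 0.0000

Δθ = -2.617994 − -2.617994 = 0.000000
ω = Δθ/dt = 0.000000/0.5 = 0.0000
ω = 0 → v = (Δx·cos θ + Δy·sin θ)/dt = -1.2500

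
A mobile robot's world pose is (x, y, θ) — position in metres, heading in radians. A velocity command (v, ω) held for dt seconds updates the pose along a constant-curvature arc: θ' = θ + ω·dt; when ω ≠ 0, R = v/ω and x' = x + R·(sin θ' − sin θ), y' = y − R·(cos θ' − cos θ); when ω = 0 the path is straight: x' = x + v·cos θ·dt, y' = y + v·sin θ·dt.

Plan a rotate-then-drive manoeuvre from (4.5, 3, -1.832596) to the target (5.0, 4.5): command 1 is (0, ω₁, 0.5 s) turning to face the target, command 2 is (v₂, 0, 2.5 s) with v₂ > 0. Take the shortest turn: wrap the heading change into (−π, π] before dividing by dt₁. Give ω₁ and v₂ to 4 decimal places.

heading to target = atan2(4.5−3, 5−4.5) = 1.2490
Δθ = wrap(1.2490 − -1.8326) = 3.0816; ω₁ = Δθ/dt₁ = 6.1633
distance = √((5−4.5)² + (4.5−3)²) = 1.5811; v₂ = distance/dt₂ = 0.6325

ω₁ = 6.1633, v₂ = 0.6325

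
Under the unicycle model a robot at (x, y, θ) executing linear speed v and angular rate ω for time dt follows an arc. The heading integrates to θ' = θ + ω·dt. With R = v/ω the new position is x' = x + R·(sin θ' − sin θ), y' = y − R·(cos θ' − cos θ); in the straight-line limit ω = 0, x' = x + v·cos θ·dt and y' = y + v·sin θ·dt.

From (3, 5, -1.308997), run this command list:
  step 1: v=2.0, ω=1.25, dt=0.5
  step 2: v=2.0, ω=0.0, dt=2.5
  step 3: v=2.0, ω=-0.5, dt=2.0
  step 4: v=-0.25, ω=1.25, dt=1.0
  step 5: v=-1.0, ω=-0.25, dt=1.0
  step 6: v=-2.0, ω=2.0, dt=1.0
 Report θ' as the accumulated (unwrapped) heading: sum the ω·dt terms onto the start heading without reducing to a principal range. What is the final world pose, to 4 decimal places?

step 1: θ'=-0.6840 (R=1.6000) → pose (3.5344, 4.1740, -0.6840)
step 2: θ'=-0.6840 (straight) → pose (7.4097, 1.0145, -0.6840)
step 3: θ'=-1.6840 (R=-4.0000) → pose (8.8565, -2.5375, -1.6840)
step 4: θ'=-0.4340 (R=-0.2000) → pose (8.7419, -2.3335, -0.4340)
step 5: θ'=-0.6840 (R=4.0000) → pose (7.8963, -1.8045, -0.6840)
step 6: θ'=1.3160 (R=-1.0000) → pose (6.2967, -2.3275, 1.3160)

(6.2967, -2.3275, 1.3160)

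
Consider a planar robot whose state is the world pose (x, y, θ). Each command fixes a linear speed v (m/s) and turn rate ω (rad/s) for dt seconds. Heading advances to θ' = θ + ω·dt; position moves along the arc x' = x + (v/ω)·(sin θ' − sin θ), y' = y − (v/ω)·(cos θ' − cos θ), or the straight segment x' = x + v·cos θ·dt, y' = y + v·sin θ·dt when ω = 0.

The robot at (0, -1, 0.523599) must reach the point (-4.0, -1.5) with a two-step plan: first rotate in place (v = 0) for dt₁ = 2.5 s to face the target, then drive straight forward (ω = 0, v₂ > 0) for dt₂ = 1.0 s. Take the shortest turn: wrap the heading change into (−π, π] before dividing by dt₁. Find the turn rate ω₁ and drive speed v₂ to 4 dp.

ω₁ = 1.0969, v₂ = 4.0311

heading to target = atan2(-1.5−-1, -4−0) = -3.0172
Δθ = wrap(-3.0172 − 0.5236) = 2.7423; ω₁ = Δθ/dt₁ = 1.0969
distance = √((-4−0)² + (-1.5−-1)²) = 4.0311; v₂ = distance/dt₂ = 4.0311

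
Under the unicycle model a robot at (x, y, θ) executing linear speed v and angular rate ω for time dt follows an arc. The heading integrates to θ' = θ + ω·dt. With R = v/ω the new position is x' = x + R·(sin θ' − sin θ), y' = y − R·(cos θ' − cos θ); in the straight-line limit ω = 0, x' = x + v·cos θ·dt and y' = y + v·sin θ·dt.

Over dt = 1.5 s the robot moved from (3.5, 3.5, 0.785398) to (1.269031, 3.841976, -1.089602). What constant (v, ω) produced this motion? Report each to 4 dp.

Δθ = -1.089602 − 0.785398 = -1.875000
ω = Δθ/dt = -1.875000/1.5 = -1.2500
R = Δx/(sin θ' − sin θ) = 1.4000
v = R·ω = 1.4000·-1.2500 = -1.7500

v = -1.7500, ω = -1.2500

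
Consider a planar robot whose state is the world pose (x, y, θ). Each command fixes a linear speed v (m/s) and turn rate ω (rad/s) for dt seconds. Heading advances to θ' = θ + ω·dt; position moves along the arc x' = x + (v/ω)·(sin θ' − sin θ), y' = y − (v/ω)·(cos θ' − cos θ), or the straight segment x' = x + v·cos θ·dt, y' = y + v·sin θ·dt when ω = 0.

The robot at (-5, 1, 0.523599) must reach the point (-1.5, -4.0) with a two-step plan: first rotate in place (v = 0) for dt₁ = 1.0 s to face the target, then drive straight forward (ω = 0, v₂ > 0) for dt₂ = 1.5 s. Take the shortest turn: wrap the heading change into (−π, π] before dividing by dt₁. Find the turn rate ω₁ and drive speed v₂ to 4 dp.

ω₁ = -1.4837, v₂ = 4.0689

heading to target = atan2(-4−1, -1.5−-5) = -0.9601
Δθ = wrap(-0.9601 − 0.5236) = -1.4837; ω₁ = Δθ/dt₁ = -1.4837
distance = √((-1.5−-5)² + (-4−1)²) = 6.1033; v₂ = distance/dt₂ = 4.0689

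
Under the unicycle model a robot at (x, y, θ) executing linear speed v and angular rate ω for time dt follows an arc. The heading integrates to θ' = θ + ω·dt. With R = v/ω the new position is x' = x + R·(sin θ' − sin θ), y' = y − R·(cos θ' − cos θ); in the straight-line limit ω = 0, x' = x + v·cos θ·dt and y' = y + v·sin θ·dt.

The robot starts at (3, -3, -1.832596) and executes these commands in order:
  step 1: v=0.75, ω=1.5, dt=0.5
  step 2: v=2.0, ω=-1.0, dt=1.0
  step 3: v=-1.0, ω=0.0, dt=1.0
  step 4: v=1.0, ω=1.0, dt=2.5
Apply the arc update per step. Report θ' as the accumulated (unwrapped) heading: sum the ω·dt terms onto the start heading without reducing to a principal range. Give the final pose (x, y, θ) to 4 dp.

(4.7857, -5.8135, 0.4174)

step 1: θ'=-1.0826 (R=0.5000) → pose (3.0414, -3.3639, -1.0826)
step 2: θ'=-2.0826 (R=-2.0000) → pose (3.0187, -5.2815, -2.0826)
step 3: θ'=-2.0826 (straight) → pose (3.5085, -4.4096, -2.0826)
step 4: θ'=0.4174 (R=1.0000) → pose (4.7857, -5.8135, 0.4174)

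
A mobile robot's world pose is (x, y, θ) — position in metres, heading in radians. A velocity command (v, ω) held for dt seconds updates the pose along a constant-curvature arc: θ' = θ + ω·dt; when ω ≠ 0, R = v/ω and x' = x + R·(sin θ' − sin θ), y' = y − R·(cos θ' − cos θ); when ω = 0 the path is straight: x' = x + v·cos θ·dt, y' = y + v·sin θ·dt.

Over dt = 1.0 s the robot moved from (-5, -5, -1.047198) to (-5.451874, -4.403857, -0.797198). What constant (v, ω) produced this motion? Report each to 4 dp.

v = -0.7500, ω = 0.2500

Δθ = -0.797198 − -1.047198 = 0.250000
ω = Δθ/dt = 0.250000/1.0 = 0.2500
R = −Δy/(cos θ' − cos θ) = -3.0000
v = R·ω = -3.0000·0.2500 = -0.7500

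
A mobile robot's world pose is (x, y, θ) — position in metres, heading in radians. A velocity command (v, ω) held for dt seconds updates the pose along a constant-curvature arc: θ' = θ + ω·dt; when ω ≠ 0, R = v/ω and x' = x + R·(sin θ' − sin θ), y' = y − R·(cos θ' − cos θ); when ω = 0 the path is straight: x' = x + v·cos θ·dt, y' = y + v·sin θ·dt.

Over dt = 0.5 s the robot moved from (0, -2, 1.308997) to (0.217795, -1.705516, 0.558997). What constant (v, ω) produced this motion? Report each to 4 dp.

Δθ = 0.558997 − 1.308997 = -0.750000
ω = Δθ/dt = -0.750000/0.5 = -1.5000
R = −Δy/(cos θ' − cos θ) = -0.5000
v = R·ω = -0.5000·-1.5000 = 0.7500

v = 0.7500, ω = -1.5000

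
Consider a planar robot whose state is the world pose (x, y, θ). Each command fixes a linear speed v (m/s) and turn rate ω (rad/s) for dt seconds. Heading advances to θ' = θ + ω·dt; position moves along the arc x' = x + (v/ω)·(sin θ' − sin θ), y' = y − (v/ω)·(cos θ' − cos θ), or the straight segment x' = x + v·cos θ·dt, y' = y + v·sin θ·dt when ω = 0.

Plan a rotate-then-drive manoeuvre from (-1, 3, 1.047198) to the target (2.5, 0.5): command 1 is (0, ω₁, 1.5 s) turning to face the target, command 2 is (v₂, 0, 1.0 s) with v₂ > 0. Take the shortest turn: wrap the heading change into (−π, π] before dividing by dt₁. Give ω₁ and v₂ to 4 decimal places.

ω₁ = -1.1116, v₂ = 4.3012

heading to target = atan2(0.5−3, 2.5−-1) = -0.6202
Δθ = wrap(-0.6202 − 1.0472) = -1.6674; ω₁ = Δθ/dt₁ = -1.1116
distance = √((2.5−-1)² + (0.5−3)²) = 4.3012; v₂ = distance/dt₂ = 4.3012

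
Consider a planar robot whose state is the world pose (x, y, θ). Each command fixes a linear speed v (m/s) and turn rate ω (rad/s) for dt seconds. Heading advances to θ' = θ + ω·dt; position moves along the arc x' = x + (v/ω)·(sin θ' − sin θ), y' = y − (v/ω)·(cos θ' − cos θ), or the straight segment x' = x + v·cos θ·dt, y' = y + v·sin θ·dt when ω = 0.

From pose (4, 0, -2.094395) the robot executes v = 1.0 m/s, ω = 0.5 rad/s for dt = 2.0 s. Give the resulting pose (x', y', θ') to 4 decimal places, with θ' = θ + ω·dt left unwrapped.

θ' = -2.0944 + 0.5·2.0 = -1.0944
R = v/ω = 1.0/0.5 = 2.0000
x' = 4 + 2.0000·(sin -1.0944 − sin -2.0944) = 3.9547
y' = 0 − 2.0000·(cos -1.0944 − cos -2.0944) = -1.9172

(3.9547, -1.9172, -1.0944)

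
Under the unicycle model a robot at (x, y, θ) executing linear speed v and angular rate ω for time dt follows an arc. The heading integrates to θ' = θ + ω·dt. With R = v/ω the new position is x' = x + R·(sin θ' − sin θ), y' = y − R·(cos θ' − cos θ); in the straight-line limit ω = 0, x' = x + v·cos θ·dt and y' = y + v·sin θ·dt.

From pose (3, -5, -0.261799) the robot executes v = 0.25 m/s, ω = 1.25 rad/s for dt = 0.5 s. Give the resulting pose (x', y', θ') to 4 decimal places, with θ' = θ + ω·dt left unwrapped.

(3.1228, -4.9938, 0.3632)

θ' = -0.2618 + 1.25·0.5 = 0.3632
R = v/ω = 0.25/1.25 = 0.2000
x' = 3 + 0.2000·(sin 0.3632 − sin -0.2618) = 3.1228
y' = -5 − 0.2000·(cos 0.3632 − cos -0.2618) = -4.9938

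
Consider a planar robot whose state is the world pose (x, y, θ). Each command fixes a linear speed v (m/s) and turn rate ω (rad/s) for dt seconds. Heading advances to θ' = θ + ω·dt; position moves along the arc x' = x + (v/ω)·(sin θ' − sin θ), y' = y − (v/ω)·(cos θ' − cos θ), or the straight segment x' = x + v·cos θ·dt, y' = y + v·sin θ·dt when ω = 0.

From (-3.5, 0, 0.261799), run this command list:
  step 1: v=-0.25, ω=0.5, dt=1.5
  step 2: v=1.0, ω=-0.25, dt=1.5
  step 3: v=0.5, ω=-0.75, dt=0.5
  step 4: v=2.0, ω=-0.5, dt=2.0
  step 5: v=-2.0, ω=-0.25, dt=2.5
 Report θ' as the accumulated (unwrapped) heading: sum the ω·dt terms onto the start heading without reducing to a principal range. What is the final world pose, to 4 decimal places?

step 1: θ'=1.0118 (R=-0.5000) → pose (-3.7945, -0.2178, 1.0118)
step 2: θ'=0.6368 (R=-4.0000) → pose (-2.7818, 0.8769, 0.6368)
step 3: θ'=0.2618 (R=-0.6667) → pose (-2.5580, 0.9848, 0.2618)
step 4: θ'=-0.7382 (R=-4.0000) → pose (1.1691, 0.0798, -0.7382)
step 5: θ'=-1.3632 (R=8.0000) → pose (-1.2754, 4.3484, -1.3632)

(-1.2754, 4.3484, -1.3632)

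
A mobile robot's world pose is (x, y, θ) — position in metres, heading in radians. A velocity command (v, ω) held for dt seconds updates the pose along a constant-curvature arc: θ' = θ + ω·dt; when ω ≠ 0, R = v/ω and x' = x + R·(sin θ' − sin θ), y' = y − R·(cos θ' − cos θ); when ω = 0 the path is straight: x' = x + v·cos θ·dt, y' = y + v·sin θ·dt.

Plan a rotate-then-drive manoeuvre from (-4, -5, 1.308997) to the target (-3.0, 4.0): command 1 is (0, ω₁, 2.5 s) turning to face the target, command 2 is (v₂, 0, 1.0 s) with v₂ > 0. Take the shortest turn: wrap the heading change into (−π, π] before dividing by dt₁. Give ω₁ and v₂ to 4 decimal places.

ω₁ = 0.0605, v₂ = 9.0554

heading to target = atan2(4−-5, -3−-4) = 1.4601
Δθ = wrap(1.4601 − 1.3090) = 0.1511; ω₁ = Δθ/dt₁ = 0.0605
distance = √((-3−-4)² + (4−-5)²) = 9.0554; v₂ = distance/dt₂ = 9.0554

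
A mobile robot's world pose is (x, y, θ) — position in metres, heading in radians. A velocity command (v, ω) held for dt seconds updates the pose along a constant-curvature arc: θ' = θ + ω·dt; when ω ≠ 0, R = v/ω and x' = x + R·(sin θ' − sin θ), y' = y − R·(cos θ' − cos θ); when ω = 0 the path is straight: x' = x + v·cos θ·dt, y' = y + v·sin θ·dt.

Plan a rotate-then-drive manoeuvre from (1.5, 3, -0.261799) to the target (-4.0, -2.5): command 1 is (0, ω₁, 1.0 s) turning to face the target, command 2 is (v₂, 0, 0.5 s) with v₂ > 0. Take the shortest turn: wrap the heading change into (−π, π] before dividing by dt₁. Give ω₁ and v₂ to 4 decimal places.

heading to target = atan2(-2.5−3, -4−1.5) = -2.3562
Δθ = wrap(-2.3562 − -0.2618) = -2.0944; ω₁ = Δθ/dt₁ = -2.0944
distance = √((-4−1.5)² + (-2.5−3)²) = 7.7782; v₂ = distance/dt₂ = 15.5563

ω₁ = -2.0944, v₂ = 15.5563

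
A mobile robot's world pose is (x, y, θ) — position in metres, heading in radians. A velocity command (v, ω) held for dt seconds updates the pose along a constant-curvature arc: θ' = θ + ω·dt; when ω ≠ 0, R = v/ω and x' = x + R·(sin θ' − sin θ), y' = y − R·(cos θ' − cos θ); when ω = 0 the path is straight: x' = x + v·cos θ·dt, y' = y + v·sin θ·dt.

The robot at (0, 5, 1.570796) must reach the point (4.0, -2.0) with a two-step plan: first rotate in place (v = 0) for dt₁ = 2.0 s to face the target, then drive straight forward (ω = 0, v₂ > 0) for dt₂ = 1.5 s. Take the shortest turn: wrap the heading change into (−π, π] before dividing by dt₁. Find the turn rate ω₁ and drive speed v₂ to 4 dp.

ω₁ = -1.3112, v₂ = 5.3748

heading to target = atan2(-2−5, 4−0) = -1.0517
Δθ = wrap(-1.0517 − 1.5708) = -2.6224; ω₁ = Δθ/dt₁ = -1.3112
distance = √((4−0)² + (-2−5)²) = 8.0623; v₂ = distance/dt₂ = 5.3748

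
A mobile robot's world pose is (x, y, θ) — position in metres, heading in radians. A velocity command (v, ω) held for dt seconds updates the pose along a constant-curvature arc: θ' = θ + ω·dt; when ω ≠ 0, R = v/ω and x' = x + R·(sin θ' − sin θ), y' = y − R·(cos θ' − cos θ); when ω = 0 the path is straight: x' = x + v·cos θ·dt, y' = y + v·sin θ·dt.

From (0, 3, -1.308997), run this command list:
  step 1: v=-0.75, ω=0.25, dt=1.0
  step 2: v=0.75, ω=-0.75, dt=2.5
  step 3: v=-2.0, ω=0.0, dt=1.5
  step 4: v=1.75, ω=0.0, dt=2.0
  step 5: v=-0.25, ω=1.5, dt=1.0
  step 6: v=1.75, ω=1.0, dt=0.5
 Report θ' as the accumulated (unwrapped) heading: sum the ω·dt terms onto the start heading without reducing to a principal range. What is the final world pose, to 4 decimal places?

step 1: θ'=-1.0590 (R=-3.0000) → pose (-0.2822, 3.6928, -1.0590)
step 2: θ'=-2.9340 (R=-1.0000) → pose (-0.9479, 2.2245, -2.9340)
step 3: θ'=-2.9340 (straight) → pose (1.9876, 2.8428, -2.9340)
step 4: θ'=-2.9340 (straight) → pose (-1.4372, 2.1215, -2.9340)
step 5: θ'=-1.4340 (R=-0.1667) → pose (-1.3064, 2.3073, -1.4340)
step 6: θ'=-0.9340 (R=1.7500) → pose (-0.9798, 1.5053, -0.9340)

(-0.9798, 1.5053, -0.9340)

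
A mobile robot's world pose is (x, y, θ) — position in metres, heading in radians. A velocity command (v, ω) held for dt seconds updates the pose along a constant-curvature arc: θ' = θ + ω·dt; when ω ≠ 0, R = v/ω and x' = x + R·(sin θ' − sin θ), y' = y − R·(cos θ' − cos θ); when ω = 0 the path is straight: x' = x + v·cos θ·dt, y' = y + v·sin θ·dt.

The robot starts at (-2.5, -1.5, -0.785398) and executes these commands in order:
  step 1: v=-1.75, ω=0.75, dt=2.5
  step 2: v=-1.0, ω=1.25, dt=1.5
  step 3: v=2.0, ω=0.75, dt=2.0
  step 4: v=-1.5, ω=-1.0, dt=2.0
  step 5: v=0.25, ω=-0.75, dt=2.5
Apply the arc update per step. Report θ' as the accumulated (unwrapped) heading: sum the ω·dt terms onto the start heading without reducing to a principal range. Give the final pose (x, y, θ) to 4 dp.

(-6.2874, -3.8605, 0.5896)

step 1: θ'=1.0896 (R=-2.3333) → pose (-6.2183, -2.0700, 1.0896)
step 2: θ'=2.9646 (R=-0.8000) → pose (-5.6500, -3.2277, 2.9646)
step 3: θ'=4.4646 (R=2.6667) → pose (-8.7047, -5.1987, 4.4646)
step 4: θ'=2.4646 (R=1.5000) → pose (-6.3109, -4.3974, 2.4646)
step 5: θ'=0.5896 (R=-0.3333) → pose (-6.2874, -3.8605, 0.5896)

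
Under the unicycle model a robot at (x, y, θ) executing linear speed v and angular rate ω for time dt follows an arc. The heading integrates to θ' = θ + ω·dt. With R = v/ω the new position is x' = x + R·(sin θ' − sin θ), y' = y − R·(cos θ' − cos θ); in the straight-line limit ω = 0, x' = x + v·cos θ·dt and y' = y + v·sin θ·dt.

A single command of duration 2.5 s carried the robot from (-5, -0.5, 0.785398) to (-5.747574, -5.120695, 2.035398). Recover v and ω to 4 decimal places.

Δθ = 2.035398 − 0.785398 = 1.250000
ω = Δθ/dt = 1.250000/2.5 = 0.5000
R = −Δy/(cos θ' − cos θ) = -4.0000
v = R·ω = -4.0000·0.5000 = -2.0000

v = -2.0000, ω = 0.5000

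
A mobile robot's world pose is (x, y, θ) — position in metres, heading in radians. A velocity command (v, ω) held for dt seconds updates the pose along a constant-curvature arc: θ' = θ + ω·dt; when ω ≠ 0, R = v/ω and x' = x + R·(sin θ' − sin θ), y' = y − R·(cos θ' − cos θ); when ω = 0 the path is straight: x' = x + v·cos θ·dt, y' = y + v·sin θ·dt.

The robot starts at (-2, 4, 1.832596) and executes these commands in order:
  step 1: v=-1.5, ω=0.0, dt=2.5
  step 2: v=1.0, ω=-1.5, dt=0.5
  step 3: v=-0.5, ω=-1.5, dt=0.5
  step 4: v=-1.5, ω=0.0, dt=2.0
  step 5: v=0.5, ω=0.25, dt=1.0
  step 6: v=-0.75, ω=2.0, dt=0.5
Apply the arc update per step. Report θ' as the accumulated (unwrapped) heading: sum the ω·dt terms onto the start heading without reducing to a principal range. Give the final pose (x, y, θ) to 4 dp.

step 1: θ'=1.8326 (straight) → pose (-1.0294, 0.3778, 1.8326)
step 2: θ'=1.0826 (R=-0.6667) → pose (-0.9743, 0.8630, 1.0826)
step 3: θ'=0.3326 (R=0.3333) → pose (-1.1598, 0.7043, 0.3326)
step 4: θ'=0.3326 (straight) → pose (-3.9954, -0.2752, 0.3326)
step 5: θ'=0.5826 (R=2.0000) → pose (-3.5480, -0.0549, 0.5826)
step 6: θ'=1.5826 (R=-0.3750) → pose (-3.7167, -0.3724, 1.5826)

(-3.7167, -0.3724, 1.5826)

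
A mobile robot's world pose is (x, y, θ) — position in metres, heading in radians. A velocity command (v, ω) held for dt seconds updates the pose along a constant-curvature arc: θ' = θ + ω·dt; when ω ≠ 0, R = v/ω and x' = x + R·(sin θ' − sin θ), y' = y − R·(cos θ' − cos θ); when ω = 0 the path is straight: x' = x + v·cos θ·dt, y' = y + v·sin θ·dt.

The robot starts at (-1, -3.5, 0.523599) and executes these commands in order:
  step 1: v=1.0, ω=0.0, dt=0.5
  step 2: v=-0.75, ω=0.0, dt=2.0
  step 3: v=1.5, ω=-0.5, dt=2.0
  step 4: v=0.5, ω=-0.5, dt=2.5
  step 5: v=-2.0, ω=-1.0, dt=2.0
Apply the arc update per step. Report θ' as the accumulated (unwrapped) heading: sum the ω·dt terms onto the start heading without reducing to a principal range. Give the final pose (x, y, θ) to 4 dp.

(4.6190, -3.6181, -3.7264)

step 1: θ'=0.5236 (straight) → pose (-0.5670, -3.2500, 0.5236)
step 2: θ'=0.5236 (straight) → pose (-1.8660, -4.0000, 0.5236)
step 3: θ'=-0.4764 (R=-3.0000) → pose (1.0097, -3.9321, -0.4764)
step 4: θ'=-1.7264 (R=-1.0000) → pose (1.5391, -4.9758, -1.7264)
step 5: θ'=-3.7264 (R=2.0000) → pose (4.6190, -3.6181, -3.7264)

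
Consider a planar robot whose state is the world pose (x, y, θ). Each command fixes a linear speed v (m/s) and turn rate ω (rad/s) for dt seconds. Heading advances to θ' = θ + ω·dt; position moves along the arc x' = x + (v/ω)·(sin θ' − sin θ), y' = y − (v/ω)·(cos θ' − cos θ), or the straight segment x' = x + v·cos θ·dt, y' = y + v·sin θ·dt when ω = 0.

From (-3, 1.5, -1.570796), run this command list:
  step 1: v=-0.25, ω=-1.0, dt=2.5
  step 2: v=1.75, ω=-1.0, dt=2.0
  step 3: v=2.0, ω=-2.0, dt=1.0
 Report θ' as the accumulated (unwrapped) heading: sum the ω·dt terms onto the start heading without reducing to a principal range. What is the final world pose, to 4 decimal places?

(-0.3292, 3.2150, -8.0708)

step 1: θ'=-4.0708 (R=0.2500) → pose (-2.5497, 1.6496, -4.0708)
step 2: θ'=-6.0708 (R=-1.7500) → pose (-1.5166, 4.4076, -6.0708)
step 3: θ'=-8.0708 (R=-1.0000) → pose (-0.3292, 3.2150, -8.0708)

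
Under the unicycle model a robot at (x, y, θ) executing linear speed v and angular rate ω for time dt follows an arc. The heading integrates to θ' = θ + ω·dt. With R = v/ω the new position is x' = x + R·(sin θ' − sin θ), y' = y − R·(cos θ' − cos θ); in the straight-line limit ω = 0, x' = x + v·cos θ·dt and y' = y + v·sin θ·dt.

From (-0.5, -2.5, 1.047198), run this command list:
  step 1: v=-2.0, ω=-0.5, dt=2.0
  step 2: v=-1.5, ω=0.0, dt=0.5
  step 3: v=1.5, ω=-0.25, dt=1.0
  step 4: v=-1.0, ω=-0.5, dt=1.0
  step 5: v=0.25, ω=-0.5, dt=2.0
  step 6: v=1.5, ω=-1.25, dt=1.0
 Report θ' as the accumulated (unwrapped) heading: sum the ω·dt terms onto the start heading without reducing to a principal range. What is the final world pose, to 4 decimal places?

(-4.7147, -5.6823, -2.9528)

step 1: θ'=0.0472 (R=4.0000) → pose (-3.7754, -4.4955, 0.0472)
step 2: θ'=0.0472 (straight) → pose (-4.5245, -4.5309, 0.0472)
step 3: θ'=-0.2028 (R=-6.0000) → pose (-3.0330, -4.6472, -0.2028)
step 4: θ'=-0.7028 (R=2.0000) → pose (-3.9229, -4.2143, -0.7028)
step 5: θ'=-1.7028 (R=-0.5000) → pose (-3.7504, -4.6616, -1.7028)
step 6: θ'=-2.9528 (R=-1.2000) → pose (-4.7147, -5.6823, -2.9528)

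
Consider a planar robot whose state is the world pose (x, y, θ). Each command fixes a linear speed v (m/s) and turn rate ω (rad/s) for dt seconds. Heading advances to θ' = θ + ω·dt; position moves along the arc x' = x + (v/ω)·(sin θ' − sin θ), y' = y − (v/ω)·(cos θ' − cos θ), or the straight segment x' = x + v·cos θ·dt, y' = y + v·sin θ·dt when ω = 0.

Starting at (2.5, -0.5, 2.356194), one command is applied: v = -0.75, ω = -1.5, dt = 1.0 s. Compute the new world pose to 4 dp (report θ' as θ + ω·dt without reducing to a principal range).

(2.5241, -1.1812, 0.8562)

θ' = 2.3562 + -1.5·1.0 = 0.8562
R = v/ω = -0.75/-1.5 = 0.5000
x' = 2.5 + 0.5000·(sin 0.8562 − sin 2.3562) = 2.5241
y' = -0.5 − 0.5000·(cos 0.8562 − cos 2.3562) = -1.1812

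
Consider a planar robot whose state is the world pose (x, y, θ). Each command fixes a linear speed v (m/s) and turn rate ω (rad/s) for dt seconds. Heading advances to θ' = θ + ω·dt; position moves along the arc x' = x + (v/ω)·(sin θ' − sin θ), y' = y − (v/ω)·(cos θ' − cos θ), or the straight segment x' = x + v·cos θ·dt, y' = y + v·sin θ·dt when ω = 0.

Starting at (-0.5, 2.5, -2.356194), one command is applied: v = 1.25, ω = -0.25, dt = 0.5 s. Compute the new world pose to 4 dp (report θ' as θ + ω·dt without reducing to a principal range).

θ' = -2.3562 + -0.25·0.5 = -2.4812
R = v/ω = 1.25/-0.25 = -5.0000
x' = -0.5 + -5.0000·(sin -2.4812 − sin -2.3562) = -0.9684
y' = 2.5 − -5.0000·(cos -2.4812 − cos -2.3562) = 2.0868

(-0.9684, 2.0868, -2.4812)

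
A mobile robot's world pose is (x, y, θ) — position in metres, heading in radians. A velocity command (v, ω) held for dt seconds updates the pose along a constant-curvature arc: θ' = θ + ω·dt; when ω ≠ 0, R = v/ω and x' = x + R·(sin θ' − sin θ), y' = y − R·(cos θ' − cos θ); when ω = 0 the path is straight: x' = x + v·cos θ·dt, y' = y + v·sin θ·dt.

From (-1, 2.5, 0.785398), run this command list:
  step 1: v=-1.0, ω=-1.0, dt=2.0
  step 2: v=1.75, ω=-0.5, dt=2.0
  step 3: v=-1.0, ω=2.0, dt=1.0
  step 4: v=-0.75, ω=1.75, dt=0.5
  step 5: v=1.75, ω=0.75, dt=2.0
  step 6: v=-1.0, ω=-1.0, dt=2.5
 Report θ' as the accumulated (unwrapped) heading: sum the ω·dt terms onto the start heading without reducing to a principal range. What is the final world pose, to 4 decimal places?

step 1: θ'=-1.2146 (R=1.0000) → pose (-2.6443, 2.8584, -1.2146)
step 2: θ'=-2.2146 (R=-3.5000) → pose (-3.1253, -0.4629, -2.2146)
step 3: θ'=-0.2146 (R=-0.5000) → pose (-3.4187, 0.3257, -0.2146)
step 4: θ'=0.6604 (R=-0.4286) → pose (-3.7729, 0.2454, 0.6604)
step 5: θ'=2.1604 (R=2.3333) → pose (-3.2648, 3.3856, 2.1604)
step 6: θ'=-0.3396 (R=1.0000) → pose (-4.4291, 1.8867, -0.3396)

(-4.4291, 1.8867, -0.3396)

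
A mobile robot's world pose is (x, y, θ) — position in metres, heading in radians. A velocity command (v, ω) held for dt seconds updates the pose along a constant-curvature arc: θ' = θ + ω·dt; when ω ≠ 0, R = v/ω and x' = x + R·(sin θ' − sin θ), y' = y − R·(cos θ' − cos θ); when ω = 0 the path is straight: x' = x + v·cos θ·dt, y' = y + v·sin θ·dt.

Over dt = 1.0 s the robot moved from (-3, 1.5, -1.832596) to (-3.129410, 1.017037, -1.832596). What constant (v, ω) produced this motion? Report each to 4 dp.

v = 0.5000, ω = 0.0000

Δθ = -1.832596 − -1.832596 = 0.000000
ω = Δθ/dt = 0.000000/1.0 = 0.0000
ω = 0 → v = (Δx·cos θ + Δy·sin θ)/dt = 0.5000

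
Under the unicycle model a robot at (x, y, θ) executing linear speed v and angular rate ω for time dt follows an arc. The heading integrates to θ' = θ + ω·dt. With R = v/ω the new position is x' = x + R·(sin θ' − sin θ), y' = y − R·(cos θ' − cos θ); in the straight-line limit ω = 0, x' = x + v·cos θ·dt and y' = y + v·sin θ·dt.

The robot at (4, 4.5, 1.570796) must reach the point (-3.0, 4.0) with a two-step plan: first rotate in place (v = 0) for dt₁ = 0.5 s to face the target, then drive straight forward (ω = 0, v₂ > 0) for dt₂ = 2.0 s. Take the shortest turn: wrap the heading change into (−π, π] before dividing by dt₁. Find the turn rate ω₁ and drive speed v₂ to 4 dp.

heading to target = atan2(4−4.5, -3−4) = -3.0703
Δθ = wrap(-3.0703 − 1.5708) = 1.6421; ω₁ = Δθ/dt₁ = 3.2842
distance = √((-3−4)² + (4−4.5)²) = 7.0178; v₂ = distance/dt₂ = 3.5089

ω₁ = 3.2842, v₂ = 3.5089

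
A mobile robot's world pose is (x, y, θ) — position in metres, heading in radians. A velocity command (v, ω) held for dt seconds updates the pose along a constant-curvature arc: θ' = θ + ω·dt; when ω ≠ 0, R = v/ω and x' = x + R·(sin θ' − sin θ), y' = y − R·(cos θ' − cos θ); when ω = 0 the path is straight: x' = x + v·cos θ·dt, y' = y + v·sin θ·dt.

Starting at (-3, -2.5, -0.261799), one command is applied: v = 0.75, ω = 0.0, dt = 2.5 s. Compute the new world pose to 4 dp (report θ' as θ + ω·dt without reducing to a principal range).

(-1.1889, -2.9853, -0.2618)

θ' = -0.2618 + 0.0·2.5 = -0.2618
ω = 0 → straight: x' = -3 + 0.75·cos(-0.2618)·2.5 = -1.1889
y' = -2.5 + 0.75·sin(-0.2618)·2.5 = -2.9853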